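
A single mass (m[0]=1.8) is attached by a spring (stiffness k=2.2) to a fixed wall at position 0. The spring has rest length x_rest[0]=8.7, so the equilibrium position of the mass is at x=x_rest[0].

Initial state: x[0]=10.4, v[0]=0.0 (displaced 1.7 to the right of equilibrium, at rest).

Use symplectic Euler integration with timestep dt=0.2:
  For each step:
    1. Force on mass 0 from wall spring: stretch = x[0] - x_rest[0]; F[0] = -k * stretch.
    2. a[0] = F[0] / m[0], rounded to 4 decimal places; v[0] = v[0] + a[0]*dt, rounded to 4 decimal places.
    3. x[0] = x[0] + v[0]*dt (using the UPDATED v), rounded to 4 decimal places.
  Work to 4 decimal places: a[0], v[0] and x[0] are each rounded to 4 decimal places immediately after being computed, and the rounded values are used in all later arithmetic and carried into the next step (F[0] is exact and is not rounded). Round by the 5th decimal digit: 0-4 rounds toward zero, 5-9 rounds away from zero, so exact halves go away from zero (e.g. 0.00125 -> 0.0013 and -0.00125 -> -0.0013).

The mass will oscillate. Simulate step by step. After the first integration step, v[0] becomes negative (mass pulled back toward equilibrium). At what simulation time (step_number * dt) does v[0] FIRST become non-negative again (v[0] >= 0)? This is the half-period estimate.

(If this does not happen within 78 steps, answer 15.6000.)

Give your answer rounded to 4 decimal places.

Answer: 3.0000

Derivation:
Step 0: x=[10.4000] v=[0.0000]
Step 1: x=[10.3169] v=[-0.4156]
Step 2: x=[10.1547] v=[-0.8108]
Step 3: x=[9.9214] v=[-1.1664]
Step 4: x=[9.6284] v=[-1.4650]
Step 5: x=[9.2900] v=[-1.6919]
Step 6: x=[8.9228] v=[-1.8361]
Step 7: x=[8.5447] v=[-1.8906]
Step 8: x=[8.1742] v=[-1.8526]
Step 9: x=[7.8294] v=[-1.7241]
Step 10: x=[7.5271] v=[-1.5113]
Step 11: x=[7.2822] v=[-1.2246]
Step 12: x=[7.1066] v=[-0.8780]
Step 13: x=[7.0089] v=[-0.4885]
Step 14: x=[6.9939] v=[-0.0751]
Step 15: x=[7.0623] v=[0.3419]
First v>=0 after going negative at step 15, time=3.0000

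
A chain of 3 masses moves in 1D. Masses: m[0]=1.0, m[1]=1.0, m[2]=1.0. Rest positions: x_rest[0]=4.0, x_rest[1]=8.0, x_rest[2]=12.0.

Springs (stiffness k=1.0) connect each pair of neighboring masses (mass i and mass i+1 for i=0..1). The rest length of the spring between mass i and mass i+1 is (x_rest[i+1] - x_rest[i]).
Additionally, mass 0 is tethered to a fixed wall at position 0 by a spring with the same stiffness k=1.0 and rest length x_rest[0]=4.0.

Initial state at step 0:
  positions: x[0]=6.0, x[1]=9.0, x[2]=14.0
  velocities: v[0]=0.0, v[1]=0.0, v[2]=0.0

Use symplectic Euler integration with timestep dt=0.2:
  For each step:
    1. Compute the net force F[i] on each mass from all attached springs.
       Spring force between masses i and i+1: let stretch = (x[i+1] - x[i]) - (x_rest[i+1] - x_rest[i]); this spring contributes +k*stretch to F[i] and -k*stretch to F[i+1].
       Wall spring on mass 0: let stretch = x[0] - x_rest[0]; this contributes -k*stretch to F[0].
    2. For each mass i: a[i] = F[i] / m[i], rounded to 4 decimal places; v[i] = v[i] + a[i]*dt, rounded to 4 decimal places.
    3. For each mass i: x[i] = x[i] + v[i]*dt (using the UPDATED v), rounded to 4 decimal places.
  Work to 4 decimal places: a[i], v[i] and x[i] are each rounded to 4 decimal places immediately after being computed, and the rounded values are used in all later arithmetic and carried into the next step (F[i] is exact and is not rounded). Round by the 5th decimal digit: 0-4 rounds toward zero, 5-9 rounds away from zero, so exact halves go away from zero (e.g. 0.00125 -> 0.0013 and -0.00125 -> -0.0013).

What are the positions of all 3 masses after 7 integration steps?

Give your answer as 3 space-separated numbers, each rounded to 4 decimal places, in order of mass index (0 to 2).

Step 0: x=[6.0000 9.0000 14.0000] v=[0.0000 0.0000 0.0000]
Step 1: x=[5.8800 9.0800 13.9600] v=[-0.6000 0.4000 -0.2000]
Step 2: x=[5.6528 9.2272 13.8848] v=[-1.1360 0.7360 -0.3760]
Step 3: x=[5.3425 9.4177 13.7833] v=[-1.5517 0.9526 -0.5075]
Step 4: x=[4.9815 9.6198 13.6672] v=[-1.8052 1.0107 -0.5806]
Step 5: x=[4.6067 9.7983 13.5492] v=[-1.8738 0.8925 -0.5901]
Step 6: x=[4.2553 9.9192 13.4411] v=[-1.7568 0.6044 -0.5403]
Step 7: x=[3.9603 9.9544 13.3522] v=[-1.4751 0.1760 -0.4447]

Answer: 3.9603 9.9544 13.3522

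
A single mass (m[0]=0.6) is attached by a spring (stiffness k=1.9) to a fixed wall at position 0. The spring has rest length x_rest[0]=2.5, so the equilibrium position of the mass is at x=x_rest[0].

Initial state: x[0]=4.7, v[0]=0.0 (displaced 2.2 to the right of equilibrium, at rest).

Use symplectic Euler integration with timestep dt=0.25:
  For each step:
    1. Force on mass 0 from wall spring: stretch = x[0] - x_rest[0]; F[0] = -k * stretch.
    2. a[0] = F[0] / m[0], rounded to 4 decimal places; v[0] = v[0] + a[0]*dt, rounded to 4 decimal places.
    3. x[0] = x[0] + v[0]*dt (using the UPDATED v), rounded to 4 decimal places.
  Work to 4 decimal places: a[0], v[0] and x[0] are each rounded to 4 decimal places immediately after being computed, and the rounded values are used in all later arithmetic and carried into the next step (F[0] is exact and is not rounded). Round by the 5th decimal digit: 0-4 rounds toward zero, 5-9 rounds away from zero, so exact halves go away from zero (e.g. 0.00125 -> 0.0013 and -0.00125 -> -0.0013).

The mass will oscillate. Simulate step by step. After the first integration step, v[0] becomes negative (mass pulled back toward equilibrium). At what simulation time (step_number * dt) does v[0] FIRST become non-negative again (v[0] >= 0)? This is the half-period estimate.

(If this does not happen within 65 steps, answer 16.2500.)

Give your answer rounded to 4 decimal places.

Step 0: x=[4.7000] v=[0.0000]
Step 1: x=[4.2646] v=[-1.7417]
Step 2: x=[3.4799] v=[-3.1387]
Step 3: x=[2.5013] v=[-3.9145]
Step 4: x=[1.5224] v=[-3.9155]
Step 5: x=[0.7370] v=[-3.1416]
Step 6: x=[0.3005] v=[-1.7459]
Step 7: x=[0.2994] v=[-0.0046]
Step 8: x=[0.7338] v=[1.7376]
First v>=0 after going negative at step 8, time=2.0000

Answer: 2.0000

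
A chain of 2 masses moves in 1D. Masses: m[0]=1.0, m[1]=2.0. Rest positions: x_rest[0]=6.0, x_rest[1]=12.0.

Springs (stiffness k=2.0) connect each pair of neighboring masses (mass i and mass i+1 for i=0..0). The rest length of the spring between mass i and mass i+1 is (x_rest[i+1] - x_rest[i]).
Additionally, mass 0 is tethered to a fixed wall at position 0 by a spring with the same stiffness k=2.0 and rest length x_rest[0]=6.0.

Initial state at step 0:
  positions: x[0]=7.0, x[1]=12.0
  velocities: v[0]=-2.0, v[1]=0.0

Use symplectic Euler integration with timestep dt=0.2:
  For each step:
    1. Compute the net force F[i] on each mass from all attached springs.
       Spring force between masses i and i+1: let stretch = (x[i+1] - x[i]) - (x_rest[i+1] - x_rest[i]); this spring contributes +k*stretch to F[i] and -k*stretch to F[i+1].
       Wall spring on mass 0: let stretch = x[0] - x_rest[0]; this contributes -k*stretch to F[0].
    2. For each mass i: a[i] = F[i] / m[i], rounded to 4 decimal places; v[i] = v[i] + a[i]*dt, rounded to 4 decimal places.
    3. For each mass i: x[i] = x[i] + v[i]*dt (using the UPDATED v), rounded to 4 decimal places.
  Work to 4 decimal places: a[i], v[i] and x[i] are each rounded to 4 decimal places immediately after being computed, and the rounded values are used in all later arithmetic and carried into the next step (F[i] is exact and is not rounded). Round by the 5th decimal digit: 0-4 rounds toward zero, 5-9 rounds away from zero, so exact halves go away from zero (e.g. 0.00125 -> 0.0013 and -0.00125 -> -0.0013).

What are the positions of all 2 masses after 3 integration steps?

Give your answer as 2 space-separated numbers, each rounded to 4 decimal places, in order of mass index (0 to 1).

Step 0: x=[7.0000 12.0000] v=[-2.0000 0.0000]
Step 1: x=[6.4400 12.0400] v=[-2.8000 0.2000]
Step 2: x=[5.8128 12.0960] v=[-3.1360 0.2800]
Step 3: x=[5.2232 12.1407] v=[-2.9478 0.2234]

Answer: 5.2232 12.1407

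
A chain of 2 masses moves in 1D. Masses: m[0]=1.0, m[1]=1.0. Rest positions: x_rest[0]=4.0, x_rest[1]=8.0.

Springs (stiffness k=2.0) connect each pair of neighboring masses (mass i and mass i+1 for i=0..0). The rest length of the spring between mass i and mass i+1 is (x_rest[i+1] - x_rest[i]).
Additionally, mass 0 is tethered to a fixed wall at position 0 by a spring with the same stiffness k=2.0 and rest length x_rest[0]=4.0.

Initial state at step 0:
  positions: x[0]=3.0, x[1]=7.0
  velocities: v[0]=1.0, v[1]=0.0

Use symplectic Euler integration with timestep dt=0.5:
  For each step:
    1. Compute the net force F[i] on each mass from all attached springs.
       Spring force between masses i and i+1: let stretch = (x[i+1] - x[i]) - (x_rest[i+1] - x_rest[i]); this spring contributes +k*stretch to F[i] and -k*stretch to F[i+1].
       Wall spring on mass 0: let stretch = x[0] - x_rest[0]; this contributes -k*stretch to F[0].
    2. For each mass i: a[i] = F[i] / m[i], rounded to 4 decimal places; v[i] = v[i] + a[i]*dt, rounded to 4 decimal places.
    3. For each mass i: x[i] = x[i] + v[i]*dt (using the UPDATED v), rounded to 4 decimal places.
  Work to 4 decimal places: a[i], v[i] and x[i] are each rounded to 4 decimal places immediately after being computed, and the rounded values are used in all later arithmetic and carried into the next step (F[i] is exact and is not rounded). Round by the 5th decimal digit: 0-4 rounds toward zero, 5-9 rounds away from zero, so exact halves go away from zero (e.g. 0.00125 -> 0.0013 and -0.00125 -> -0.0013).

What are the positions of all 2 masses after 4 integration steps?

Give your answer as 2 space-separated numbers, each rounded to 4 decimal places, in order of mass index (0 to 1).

Step 0: x=[3.0000 7.0000] v=[1.0000 0.0000]
Step 1: x=[4.0000 7.0000] v=[2.0000 0.0000]
Step 2: x=[4.5000 7.5000] v=[1.0000 1.0000]
Step 3: x=[4.2500 8.5000] v=[-0.5000 2.0000]
Step 4: x=[4.0000 9.3750] v=[-0.5000 1.7500]

Answer: 4.0000 9.3750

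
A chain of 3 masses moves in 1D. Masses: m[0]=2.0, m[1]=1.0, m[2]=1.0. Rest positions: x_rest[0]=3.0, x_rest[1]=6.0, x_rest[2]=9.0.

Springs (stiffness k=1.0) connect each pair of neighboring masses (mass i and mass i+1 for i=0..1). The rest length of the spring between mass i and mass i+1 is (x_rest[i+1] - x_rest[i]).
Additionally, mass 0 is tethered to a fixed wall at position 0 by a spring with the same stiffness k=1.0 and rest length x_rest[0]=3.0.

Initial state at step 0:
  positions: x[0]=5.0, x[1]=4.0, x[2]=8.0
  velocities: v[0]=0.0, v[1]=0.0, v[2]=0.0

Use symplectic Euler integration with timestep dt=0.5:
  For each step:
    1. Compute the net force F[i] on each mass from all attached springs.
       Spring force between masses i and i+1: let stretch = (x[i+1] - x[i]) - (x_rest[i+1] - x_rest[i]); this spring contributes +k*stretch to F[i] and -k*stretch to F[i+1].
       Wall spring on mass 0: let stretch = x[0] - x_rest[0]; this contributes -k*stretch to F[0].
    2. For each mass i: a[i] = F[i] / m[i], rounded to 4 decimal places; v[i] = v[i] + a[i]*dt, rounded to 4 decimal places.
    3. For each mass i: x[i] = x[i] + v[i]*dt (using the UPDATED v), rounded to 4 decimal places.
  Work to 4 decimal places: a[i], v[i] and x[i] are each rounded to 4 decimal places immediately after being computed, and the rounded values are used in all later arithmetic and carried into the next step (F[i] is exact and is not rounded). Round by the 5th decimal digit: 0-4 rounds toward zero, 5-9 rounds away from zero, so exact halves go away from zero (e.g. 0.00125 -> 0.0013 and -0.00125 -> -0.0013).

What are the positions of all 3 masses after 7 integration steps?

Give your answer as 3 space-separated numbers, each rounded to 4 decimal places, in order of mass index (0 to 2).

Step 0: x=[5.0000 4.0000 8.0000] v=[0.0000 0.0000 0.0000]
Step 1: x=[4.2500 5.2500 7.7500] v=[-1.5000 2.5000 -0.5000]
Step 2: x=[3.0938 6.8750 7.6250] v=[-2.3125 3.2500 -0.2500]
Step 3: x=[2.0235 7.7422 8.0625] v=[-2.1407 1.7344 0.8750]
Step 4: x=[1.4151 7.2598 9.1700] v=[-1.2169 -0.9648 2.2149]
Step 5: x=[1.3604 5.7938 10.5499] v=[-0.1095 -2.9321 2.7598]
Step 6: x=[1.6898 4.4084 11.4908] v=[0.6588 -2.7708 1.8818]
Step 7: x=[2.1478 4.1140 11.4111] v=[0.9160 -0.5889 -0.1594]

Answer: 2.1478 4.1140 11.4111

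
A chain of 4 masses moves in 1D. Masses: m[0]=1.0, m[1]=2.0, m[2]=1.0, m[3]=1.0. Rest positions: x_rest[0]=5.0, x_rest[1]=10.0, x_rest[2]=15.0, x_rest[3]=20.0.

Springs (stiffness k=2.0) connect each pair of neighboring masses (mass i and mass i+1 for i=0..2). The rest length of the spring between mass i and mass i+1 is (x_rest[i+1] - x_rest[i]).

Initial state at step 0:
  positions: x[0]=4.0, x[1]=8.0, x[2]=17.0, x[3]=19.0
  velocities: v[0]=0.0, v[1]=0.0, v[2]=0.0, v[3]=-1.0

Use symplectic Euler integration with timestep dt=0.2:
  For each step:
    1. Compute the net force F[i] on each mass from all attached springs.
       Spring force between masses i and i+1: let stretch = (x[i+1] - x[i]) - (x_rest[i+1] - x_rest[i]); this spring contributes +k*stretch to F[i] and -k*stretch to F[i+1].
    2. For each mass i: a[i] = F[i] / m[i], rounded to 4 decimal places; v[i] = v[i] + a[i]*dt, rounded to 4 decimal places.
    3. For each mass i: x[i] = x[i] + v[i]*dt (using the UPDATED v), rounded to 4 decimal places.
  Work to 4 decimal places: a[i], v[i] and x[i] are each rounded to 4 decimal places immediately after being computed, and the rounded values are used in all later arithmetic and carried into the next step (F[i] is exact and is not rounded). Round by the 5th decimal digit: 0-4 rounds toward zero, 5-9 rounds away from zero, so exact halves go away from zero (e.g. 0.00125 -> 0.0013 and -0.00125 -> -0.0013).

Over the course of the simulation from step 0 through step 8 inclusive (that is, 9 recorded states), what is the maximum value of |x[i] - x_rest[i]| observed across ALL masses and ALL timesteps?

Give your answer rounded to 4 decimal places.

Step 0: x=[4.0000 8.0000 17.0000 19.0000] v=[0.0000 0.0000 0.0000 -1.0000]
Step 1: x=[3.9200 8.2000 16.4400 19.0400] v=[-0.4000 1.0000 -2.8000 0.2000]
Step 2: x=[3.7824 8.5584 15.4288 19.2720] v=[-0.6880 1.7920 -5.0560 1.1600]
Step 3: x=[3.6269 9.0006 14.1754 19.5965] v=[-0.7776 2.2109 -6.2669 1.6227]
Step 4: x=[3.5013 9.4348 12.9417 19.8874] v=[-0.6281 2.1711 -6.1684 1.4543]
Step 5: x=[3.4504 9.7720 11.9831 20.0226] v=[-0.2547 1.6858 -4.7929 0.6760]
Step 6: x=[3.5052 9.9447 11.4908 19.9146] v=[0.2739 0.8637 -2.4615 -0.5398]
Step 7: x=[3.6751 9.9217 11.5487 19.5327] v=[0.8497 -0.1150 0.2896 -1.9093]
Step 8: x=[3.9448 9.7139 12.1152 18.9121] v=[1.3483 -1.0389 2.8324 -3.1029]
Max displacement = 3.5092

Answer: 3.5092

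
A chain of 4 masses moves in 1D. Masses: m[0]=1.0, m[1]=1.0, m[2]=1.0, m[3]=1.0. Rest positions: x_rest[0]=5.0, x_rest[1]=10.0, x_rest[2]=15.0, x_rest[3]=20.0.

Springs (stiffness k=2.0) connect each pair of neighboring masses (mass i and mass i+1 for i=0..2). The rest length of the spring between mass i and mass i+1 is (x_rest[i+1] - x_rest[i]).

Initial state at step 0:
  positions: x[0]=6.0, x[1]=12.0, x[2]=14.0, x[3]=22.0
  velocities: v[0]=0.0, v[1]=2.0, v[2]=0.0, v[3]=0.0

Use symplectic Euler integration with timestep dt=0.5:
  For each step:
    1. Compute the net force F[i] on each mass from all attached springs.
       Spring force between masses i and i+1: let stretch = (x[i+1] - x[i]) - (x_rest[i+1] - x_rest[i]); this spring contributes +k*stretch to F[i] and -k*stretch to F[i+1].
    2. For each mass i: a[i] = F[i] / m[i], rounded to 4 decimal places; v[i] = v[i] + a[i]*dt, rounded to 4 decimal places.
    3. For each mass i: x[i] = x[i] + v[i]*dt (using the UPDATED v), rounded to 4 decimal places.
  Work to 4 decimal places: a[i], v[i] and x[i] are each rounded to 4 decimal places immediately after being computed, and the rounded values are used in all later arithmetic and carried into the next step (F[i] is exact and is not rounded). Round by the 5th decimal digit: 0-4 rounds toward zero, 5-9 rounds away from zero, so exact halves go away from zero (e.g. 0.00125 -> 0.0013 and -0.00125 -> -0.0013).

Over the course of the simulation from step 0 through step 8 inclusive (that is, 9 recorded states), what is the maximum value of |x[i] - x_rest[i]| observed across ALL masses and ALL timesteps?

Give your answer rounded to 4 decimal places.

Step 0: x=[6.0000 12.0000 14.0000 22.0000] v=[0.0000 2.0000 0.0000 0.0000]
Step 1: x=[6.5000 11.0000 17.0000 20.5000] v=[1.0000 -2.0000 6.0000 -3.0000]
Step 2: x=[6.7500 10.7500 18.7500 19.7500] v=[0.5000 -0.5000 3.5000 -1.5000]
Step 3: x=[6.5000 12.5000 17.0000 21.0000] v=[-0.5000 3.5000 -3.5000 2.5000]
Step 4: x=[6.7500 13.5000 15.0000 22.7500] v=[0.5000 2.0000 -4.0000 3.5000]
Step 5: x=[7.8750 11.8750 16.1250 23.1250] v=[2.2500 -3.2500 2.2500 0.7500]
Step 6: x=[8.5000 10.3750 18.6250 22.5000] v=[1.2500 -3.0000 5.0000 -1.2500]
Step 7: x=[7.5625 12.0625 18.9375 22.4375] v=[-1.8750 3.3750 0.6250 -0.1250]
Step 8: x=[6.3750 14.9375 17.5625 23.1250] v=[-2.3750 5.7500 -2.7500 1.3750]
Max displacement = 4.9375

Answer: 4.9375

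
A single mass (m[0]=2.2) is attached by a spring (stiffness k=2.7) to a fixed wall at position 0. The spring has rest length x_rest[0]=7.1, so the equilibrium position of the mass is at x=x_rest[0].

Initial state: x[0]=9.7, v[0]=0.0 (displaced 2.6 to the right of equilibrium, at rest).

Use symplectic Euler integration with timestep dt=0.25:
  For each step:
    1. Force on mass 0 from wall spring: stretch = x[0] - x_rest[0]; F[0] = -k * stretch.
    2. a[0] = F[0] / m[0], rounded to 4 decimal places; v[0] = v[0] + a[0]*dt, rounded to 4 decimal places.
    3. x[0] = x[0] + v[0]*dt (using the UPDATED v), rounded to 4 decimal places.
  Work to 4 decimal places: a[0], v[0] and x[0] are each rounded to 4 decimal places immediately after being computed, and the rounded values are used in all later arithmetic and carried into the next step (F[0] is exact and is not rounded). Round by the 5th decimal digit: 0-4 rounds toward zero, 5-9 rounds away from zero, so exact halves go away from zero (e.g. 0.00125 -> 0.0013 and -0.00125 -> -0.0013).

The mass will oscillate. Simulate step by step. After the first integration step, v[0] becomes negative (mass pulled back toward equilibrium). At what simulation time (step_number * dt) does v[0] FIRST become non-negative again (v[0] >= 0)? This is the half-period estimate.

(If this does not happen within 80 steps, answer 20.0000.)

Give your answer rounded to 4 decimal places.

Step 0: x=[9.7000] v=[0.0000]
Step 1: x=[9.5006] v=[-0.7977]
Step 2: x=[9.1170] v=[-1.5343]
Step 3: x=[8.5787] v=[-2.1532]
Step 4: x=[7.9270] v=[-2.6069]
Step 5: x=[7.2118] v=[-2.8607]
Step 6: x=[6.4881] v=[-2.8950]
Step 7: x=[5.8113] v=[-2.7073]
Step 8: x=[5.2333] v=[-2.3119]
Step 9: x=[4.7985] v=[-1.7392]
Step 10: x=[4.5402] v=[-1.0331]
Step 11: x=[4.4783] v=[-0.2477]
Step 12: x=[4.6175] v=[0.5567]
First v>=0 after going negative at step 12, time=3.0000

Answer: 3.0000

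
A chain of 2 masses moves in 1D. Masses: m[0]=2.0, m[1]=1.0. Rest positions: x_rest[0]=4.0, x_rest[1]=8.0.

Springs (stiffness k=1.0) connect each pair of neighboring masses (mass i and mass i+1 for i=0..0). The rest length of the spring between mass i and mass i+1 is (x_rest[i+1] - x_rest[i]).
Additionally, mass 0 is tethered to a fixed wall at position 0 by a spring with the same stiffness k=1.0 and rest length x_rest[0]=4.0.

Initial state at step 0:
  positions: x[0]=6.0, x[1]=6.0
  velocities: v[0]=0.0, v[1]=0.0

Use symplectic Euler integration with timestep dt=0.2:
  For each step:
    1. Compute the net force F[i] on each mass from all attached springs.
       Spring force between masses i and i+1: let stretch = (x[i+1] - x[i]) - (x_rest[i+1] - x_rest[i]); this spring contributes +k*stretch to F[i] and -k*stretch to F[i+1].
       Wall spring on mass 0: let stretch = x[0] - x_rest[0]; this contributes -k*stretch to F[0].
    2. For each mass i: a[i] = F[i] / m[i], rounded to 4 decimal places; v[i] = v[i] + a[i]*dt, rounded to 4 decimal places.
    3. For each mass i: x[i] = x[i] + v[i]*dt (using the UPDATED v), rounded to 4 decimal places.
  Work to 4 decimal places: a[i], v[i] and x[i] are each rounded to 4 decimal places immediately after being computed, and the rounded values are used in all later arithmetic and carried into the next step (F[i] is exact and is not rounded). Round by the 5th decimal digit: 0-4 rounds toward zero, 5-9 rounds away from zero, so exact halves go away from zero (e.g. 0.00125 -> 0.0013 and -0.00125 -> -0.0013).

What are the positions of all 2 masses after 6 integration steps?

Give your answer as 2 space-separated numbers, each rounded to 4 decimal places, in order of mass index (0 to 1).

Answer: 3.9961 8.6381

Derivation:
Step 0: x=[6.0000 6.0000] v=[0.0000 0.0000]
Step 1: x=[5.8800 6.1600] v=[-0.6000 0.8000]
Step 2: x=[5.6480 6.4688] v=[-1.1600 1.5440]
Step 3: x=[5.3195 6.9048] v=[-1.6427 2.1798]
Step 4: x=[4.9163 7.4373] v=[-2.0161 2.6627]
Step 5: x=[4.4652 8.0290] v=[-2.2556 2.9585]
Step 6: x=[3.9961 8.6381] v=[-2.3457 3.0457]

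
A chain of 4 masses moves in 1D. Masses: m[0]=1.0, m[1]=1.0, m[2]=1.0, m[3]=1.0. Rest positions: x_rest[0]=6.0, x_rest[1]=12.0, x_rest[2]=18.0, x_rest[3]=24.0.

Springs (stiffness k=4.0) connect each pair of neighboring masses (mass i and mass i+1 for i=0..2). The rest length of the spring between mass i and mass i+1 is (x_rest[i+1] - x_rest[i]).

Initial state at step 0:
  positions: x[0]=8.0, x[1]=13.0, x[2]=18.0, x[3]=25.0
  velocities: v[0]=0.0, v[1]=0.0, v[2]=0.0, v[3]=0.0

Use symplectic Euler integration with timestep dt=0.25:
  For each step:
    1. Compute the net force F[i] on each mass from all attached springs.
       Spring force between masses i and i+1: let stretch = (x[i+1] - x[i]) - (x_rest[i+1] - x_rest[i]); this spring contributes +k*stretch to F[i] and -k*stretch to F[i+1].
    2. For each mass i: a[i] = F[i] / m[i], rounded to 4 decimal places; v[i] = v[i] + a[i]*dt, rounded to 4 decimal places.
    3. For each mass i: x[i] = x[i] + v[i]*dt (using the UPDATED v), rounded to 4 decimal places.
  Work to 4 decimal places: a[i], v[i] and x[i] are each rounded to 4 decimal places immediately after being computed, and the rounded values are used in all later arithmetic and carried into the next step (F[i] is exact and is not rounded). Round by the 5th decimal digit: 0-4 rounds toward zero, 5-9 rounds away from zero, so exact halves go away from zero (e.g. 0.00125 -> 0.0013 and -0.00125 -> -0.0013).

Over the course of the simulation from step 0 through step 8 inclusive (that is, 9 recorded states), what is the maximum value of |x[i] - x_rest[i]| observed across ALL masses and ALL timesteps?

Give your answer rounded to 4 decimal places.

Answer: 2.1036

Derivation:
Step 0: x=[8.0000 13.0000 18.0000 25.0000] v=[0.0000 0.0000 0.0000 0.0000]
Step 1: x=[7.7500 13.0000 18.5000 24.7500] v=[-1.0000 0.0000 2.0000 -1.0000]
Step 2: x=[7.3125 13.0625 19.1875 24.4375] v=[-1.7500 0.2500 2.7500 -1.2500]
Step 3: x=[6.8125 13.2188 19.6563 24.3125] v=[-2.0000 0.6250 1.8750 -0.5000]
Step 4: x=[6.4141 13.3829 19.6797 24.5235] v=[-1.5937 0.6562 0.0937 0.8438]
Step 5: x=[6.2579 13.3790 19.3399 25.0235] v=[-0.6249 -0.0158 -1.3593 2.0000]
Step 6: x=[6.3820 13.0850 18.9308 25.6026] v=[0.4962 -1.1760 -1.6366 2.3164]
Step 7: x=[6.6818 12.5767 18.7282 26.0138] v=[1.1992 -2.0332 -0.8106 1.6446]
Step 8: x=[6.9553 12.1326 18.8091 26.1036] v=[1.0941 -1.7766 0.3235 0.3590]
Max displacement = 2.1036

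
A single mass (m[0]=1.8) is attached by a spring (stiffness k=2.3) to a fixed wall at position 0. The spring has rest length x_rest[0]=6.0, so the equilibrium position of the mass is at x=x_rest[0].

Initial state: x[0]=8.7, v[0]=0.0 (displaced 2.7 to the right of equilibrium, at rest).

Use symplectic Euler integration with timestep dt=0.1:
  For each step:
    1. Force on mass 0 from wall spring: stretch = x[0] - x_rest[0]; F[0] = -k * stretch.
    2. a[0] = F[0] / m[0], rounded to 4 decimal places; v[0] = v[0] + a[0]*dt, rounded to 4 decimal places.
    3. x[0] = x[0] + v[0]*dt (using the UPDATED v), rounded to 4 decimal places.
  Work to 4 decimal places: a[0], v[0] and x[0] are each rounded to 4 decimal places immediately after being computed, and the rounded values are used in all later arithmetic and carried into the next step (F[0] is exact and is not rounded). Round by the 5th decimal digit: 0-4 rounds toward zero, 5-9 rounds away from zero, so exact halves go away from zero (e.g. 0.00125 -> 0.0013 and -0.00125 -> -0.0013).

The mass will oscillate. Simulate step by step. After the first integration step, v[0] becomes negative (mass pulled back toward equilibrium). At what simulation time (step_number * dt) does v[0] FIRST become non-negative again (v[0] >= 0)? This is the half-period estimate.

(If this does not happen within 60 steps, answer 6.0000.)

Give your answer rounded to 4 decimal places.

Answer: 2.8000

Derivation:
Step 0: x=[8.7000] v=[0.0000]
Step 1: x=[8.6655] v=[-0.3450]
Step 2: x=[8.5969] v=[-0.6856]
Step 3: x=[8.4952] v=[-1.0174]
Step 4: x=[8.3616] v=[-1.3362]
Step 5: x=[8.1978] v=[-1.6380]
Step 6: x=[8.0059] v=[-1.9188]
Step 7: x=[7.7884] v=[-2.1751]
Step 8: x=[7.5480] v=[-2.4036]
Step 9: x=[7.2879] v=[-2.6014]
Step 10: x=[7.0113] v=[-2.7660]
Step 11: x=[6.7218] v=[-2.8952]
Step 12: x=[6.4231] v=[-2.9874]
Step 13: x=[6.1190] v=[-3.0415]
Step 14: x=[5.8133] v=[-3.0567]
Step 15: x=[5.5100] v=[-3.0328]
Step 16: x=[5.2130] v=[-2.9702]
Step 17: x=[4.9260] v=[-2.8696]
Step 18: x=[4.6528] v=[-2.7324]
Step 19: x=[4.3968] v=[-2.5603]
Step 20: x=[4.1613] v=[-2.3555]
Step 21: x=[3.9492] v=[-2.1206]
Step 22: x=[3.7633] v=[-1.8586]
Step 23: x=[3.6060] v=[-1.5728]
Step 24: x=[3.4793] v=[-1.2669]
Step 25: x=[3.3848] v=[-0.9448]
Step 26: x=[3.3237] v=[-0.6106]
Step 27: x=[3.2968] v=[-0.2686]
Step 28: x=[3.3045] v=[0.0768]
First v>=0 after going negative at step 28, time=2.8000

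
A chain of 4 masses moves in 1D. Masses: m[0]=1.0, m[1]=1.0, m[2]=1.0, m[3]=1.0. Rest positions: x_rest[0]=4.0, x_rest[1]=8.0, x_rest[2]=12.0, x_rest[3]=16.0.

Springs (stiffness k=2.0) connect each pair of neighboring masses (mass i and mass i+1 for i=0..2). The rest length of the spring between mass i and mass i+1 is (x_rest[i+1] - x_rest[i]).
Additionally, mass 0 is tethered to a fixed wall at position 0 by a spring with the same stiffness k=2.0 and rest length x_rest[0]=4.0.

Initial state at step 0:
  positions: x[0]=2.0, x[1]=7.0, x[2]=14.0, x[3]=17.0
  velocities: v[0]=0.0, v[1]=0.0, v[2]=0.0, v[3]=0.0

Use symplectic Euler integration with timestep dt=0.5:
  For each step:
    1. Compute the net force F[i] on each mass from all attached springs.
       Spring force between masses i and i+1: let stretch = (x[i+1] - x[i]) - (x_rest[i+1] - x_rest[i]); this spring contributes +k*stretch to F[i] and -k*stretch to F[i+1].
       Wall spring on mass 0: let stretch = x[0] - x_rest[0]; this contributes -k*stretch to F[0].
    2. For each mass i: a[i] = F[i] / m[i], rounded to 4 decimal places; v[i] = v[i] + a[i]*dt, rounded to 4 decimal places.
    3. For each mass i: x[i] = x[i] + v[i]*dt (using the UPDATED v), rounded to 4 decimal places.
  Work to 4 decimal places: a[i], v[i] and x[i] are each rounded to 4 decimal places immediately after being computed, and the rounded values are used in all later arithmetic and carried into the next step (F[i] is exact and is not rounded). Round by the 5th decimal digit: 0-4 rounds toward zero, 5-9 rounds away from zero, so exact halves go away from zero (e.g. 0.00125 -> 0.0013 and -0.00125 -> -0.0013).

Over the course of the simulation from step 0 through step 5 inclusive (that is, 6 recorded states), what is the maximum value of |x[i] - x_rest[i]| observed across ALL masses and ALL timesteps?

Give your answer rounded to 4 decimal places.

Answer: 2.3750

Derivation:
Step 0: x=[2.0000 7.0000 14.0000 17.0000] v=[0.0000 0.0000 0.0000 0.0000]
Step 1: x=[3.5000 8.0000 12.0000 17.5000] v=[3.0000 2.0000 -4.0000 1.0000]
Step 2: x=[5.5000 8.7500 10.7500 17.2500] v=[4.0000 1.5000 -2.5000 -0.5000]
Step 3: x=[6.3750 8.8750 11.7500 15.7500] v=[1.7500 0.2500 2.0000 -3.0000]
Step 4: x=[5.3125 9.1875 13.3125 14.2500] v=[-2.1250 0.6250 3.1250 -3.0000]
Step 5: x=[3.5313 9.6250 13.2813 14.2813] v=[-3.5625 0.8750 -0.0625 0.0625]
Max displacement = 2.3750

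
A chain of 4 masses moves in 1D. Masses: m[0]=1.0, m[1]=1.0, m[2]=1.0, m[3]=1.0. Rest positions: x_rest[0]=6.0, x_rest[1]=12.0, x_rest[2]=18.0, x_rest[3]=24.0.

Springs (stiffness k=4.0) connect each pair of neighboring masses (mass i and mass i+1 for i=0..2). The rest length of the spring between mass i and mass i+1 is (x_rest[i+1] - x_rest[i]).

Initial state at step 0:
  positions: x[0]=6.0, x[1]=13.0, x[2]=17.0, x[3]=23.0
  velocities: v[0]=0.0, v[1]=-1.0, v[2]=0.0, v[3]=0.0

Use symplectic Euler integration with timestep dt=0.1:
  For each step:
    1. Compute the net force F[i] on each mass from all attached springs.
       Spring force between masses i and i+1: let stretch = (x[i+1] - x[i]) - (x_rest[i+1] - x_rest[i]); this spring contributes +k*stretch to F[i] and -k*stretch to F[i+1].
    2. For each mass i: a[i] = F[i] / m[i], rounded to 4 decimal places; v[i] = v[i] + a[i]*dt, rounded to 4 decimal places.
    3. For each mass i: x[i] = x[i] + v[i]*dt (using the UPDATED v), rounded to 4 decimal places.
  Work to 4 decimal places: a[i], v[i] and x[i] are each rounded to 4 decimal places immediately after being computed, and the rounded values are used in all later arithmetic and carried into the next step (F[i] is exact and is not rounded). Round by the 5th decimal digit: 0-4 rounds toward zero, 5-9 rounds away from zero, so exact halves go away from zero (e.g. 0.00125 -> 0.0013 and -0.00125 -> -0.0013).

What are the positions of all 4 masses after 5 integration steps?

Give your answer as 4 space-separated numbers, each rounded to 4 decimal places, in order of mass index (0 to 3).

Answer: 6.3279 11.2950 17.7835 23.0936

Derivation:
Step 0: x=[6.0000 13.0000 17.0000 23.0000] v=[0.0000 -1.0000 0.0000 0.0000]
Step 1: x=[6.0400 12.7800 17.0800 23.0000] v=[0.4000 -2.2000 0.8000 0.0000]
Step 2: x=[6.1096 12.4624 17.2248 23.0032] v=[0.6960 -3.1760 1.4480 0.0320]
Step 3: x=[6.1933 12.0812 17.4102 23.0153] v=[0.8371 -3.8122 1.8544 0.1206]
Step 4: x=[6.2725 11.6776 17.6067 23.0432] v=[0.7923 -4.0358 1.9648 0.2786]
Step 5: x=[6.3279 11.2950 17.7835 23.0936] v=[0.5543 -3.8262 1.7678 0.5040]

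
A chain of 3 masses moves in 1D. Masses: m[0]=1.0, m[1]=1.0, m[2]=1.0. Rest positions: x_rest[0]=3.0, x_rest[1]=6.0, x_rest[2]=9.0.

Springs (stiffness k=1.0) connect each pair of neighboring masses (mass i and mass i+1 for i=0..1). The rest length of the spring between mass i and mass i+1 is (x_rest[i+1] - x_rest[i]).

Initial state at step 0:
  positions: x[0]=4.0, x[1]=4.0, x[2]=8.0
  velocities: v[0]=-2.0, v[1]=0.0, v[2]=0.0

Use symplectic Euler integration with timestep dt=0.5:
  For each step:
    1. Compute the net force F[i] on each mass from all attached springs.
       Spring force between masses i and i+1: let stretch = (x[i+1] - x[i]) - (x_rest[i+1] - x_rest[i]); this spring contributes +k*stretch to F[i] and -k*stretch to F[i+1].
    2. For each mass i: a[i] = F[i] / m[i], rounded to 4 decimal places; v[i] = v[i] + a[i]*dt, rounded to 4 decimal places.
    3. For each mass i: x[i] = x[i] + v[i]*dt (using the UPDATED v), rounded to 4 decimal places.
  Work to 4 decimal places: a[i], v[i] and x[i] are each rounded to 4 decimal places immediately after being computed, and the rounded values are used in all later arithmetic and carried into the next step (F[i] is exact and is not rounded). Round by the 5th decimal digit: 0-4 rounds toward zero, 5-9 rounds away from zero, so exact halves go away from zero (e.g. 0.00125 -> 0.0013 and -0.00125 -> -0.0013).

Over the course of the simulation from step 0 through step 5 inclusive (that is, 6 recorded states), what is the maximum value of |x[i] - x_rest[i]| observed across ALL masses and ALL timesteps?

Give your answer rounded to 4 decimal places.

Step 0: x=[4.0000 4.0000 8.0000] v=[-2.0000 0.0000 0.0000]
Step 1: x=[2.2500 5.0000 7.7500] v=[-3.5000 2.0000 -0.5000]
Step 2: x=[0.4375 6.0000 7.5625] v=[-3.6250 2.0000 -0.3750]
Step 3: x=[-0.7344 6.0000 7.7344] v=[-2.3438 0.0000 0.3438]
Step 4: x=[-0.9727 4.7500 8.2227] v=[-0.4766 -2.5000 0.9766]
Step 5: x=[-0.5303 2.9375 8.5929] v=[0.8848 -3.6250 0.7403]
Max displacement = 3.9727

Answer: 3.9727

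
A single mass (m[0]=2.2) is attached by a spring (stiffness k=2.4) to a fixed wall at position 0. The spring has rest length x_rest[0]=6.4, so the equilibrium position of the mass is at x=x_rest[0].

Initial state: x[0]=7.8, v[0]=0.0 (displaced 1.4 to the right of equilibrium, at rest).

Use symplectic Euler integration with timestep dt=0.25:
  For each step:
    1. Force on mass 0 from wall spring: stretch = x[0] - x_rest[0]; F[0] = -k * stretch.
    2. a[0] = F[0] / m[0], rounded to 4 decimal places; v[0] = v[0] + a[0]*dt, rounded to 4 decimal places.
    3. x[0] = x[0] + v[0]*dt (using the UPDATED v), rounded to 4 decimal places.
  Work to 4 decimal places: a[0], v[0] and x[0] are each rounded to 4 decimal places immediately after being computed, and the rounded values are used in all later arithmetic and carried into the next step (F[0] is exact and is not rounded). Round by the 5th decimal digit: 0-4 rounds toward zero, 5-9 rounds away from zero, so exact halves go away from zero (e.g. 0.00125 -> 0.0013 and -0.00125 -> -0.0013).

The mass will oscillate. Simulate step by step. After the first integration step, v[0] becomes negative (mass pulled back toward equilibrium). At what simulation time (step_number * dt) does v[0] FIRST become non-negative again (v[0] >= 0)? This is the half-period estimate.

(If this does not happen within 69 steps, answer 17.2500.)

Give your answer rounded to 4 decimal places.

Step 0: x=[7.8000] v=[0.0000]
Step 1: x=[7.7046] v=[-0.3818]
Step 2: x=[7.5202] v=[-0.7376]
Step 3: x=[7.2594] v=[-1.0431]
Step 4: x=[6.9400] v=[-1.2775]
Step 5: x=[6.5838] v=[-1.4248]
Step 6: x=[6.2151] v=[-1.4749]
Step 7: x=[5.8590] v=[-1.4245]
Step 8: x=[5.5398] v=[-1.2770]
Step 9: x=[5.2792] v=[-1.0424]
Step 10: x=[5.0950] v=[-0.7367]
Step 11: x=[4.9998] v=[-0.3808]
Step 12: x=[5.0001] v=[0.0011]
First v>=0 after going negative at step 12, time=3.0000

Answer: 3.0000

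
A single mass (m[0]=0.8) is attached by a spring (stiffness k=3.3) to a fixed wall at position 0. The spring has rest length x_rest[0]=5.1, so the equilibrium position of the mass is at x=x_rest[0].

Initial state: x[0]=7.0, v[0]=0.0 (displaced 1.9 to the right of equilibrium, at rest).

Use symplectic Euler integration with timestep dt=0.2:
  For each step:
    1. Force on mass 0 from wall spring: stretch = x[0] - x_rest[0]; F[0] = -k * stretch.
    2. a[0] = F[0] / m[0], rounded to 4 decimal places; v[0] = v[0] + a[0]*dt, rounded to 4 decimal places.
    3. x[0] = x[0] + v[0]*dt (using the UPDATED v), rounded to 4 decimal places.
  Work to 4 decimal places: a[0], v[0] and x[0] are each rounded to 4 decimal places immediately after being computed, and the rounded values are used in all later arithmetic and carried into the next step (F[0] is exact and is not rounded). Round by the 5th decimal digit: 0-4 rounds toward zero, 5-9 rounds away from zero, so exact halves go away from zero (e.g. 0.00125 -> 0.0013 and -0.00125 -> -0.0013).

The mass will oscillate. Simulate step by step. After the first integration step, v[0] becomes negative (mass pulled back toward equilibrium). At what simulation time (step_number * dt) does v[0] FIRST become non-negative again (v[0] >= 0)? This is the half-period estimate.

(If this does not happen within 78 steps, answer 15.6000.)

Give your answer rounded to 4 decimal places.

Answer: 1.6000

Derivation:
Step 0: x=[7.0000] v=[0.0000]
Step 1: x=[6.6865] v=[-1.5675]
Step 2: x=[6.1112] v=[-2.8764]
Step 3: x=[5.3691] v=[-3.7106]
Step 4: x=[4.5826] v=[-3.9326]
Step 5: x=[3.8815] v=[-3.5057]
Step 6: x=[3.3814] v=[-2.5004]
Step 7: x=[3.1649] v=[-1.0826]
Step 8: x=[3.2677] v=[0.5139]
First v>=0 after going negative at step 8, time=1.6000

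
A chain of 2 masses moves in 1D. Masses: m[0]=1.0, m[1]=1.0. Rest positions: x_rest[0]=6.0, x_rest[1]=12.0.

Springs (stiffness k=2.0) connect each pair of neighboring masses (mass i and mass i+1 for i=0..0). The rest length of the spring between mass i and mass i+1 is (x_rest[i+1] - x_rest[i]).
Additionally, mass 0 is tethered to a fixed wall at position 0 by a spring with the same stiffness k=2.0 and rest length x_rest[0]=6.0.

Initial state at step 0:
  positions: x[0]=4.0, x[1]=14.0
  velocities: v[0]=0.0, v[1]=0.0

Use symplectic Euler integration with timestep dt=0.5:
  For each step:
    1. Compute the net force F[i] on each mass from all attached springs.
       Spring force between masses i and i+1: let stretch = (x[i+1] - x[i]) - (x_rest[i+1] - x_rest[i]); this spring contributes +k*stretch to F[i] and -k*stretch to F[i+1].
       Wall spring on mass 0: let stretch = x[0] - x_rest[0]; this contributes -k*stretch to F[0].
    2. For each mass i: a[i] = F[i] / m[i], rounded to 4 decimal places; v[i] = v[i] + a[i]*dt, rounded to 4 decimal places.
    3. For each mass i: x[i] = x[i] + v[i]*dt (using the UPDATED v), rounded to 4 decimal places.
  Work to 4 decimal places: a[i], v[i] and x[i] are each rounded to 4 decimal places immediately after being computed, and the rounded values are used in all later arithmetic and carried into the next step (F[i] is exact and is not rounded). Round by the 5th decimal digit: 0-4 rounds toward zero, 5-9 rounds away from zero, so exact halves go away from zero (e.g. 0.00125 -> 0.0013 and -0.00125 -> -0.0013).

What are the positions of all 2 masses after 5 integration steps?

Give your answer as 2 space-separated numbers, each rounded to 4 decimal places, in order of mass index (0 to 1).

Answer: 3.1250 13.1875

Derivation:
Step 0: x=[4.0000 14.0000] v=[0.0000 0.0000]
Step 1: x=[7.0000 12.0000] v=[6.0000 -4.0000]
Step 2: x=[9.0000 10.5000] v=[4.0000 -3.0000]
Step 3: x=[7.2500 11.2500] v=[-3.5000 1.5000]
Step 4: x=[3.8750 13.0000] v=[-6.7500 3.5000]
Step 5: x=[3.1250 13.1875] v=[-1.5000 0.3750]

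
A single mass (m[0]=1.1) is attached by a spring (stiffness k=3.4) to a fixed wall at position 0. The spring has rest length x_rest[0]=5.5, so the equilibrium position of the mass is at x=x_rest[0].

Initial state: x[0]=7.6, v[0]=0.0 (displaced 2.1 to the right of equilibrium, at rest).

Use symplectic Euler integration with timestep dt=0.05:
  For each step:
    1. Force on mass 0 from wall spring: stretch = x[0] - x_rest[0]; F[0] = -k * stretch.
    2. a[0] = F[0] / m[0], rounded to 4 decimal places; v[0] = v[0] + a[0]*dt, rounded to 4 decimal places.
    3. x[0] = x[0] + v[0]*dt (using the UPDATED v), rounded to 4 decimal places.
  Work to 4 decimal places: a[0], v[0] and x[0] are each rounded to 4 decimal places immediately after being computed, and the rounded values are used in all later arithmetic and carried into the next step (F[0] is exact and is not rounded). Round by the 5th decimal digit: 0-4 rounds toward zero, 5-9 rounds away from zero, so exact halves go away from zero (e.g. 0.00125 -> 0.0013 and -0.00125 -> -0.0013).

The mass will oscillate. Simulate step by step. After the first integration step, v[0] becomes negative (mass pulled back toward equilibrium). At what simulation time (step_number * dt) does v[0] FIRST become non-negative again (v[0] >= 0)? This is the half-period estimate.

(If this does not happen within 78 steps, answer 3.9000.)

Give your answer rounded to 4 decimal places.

Answer: 1.8000

Derivation:
Step 0: x=[7.6000] v=[0.0000]
Step 1: x=[7.5838] v=[-0.3245]
Step 2: x=[7.5515] v=[-0.6465]
Step 3: x=[7.5033] v=[-0.9636]
Step 4: x=[7.4396] v=[-1.2732]
Step 5: x=[7.3610] v=[-1.5730]
Step 6: x=[7.2680] v=[-1.8606]
Step 7: x=[7.1613] v=[-2.1338]
Step 8: x=[7.0418] v=[-2.3905]
Step 9: x=[6.9104] v=[-2.6288]
Step 10: x=[6.7681] v=[-2.8468]
Step 11: x=[6.6160] v=[-3.0428]
Step 12: x=[6.4552] v=[-3.2153]
Step 13: x=[6.2871] v=[-3.3629]
Step 14: x=[6.1129] v=[-3.4845]
Step 15: x=[5.9339] v=[-3.5792]
Step 16: x=[5.7516] v=[-3.6463]
Step 17: x=[5.5673] v=[-3.6852]
Step 18: x=[5.3825] v=[-3.6956]
Step 19: x=[5.1986] v=[-3.6774]
Step 20: x=[5.0171] v=[-3.6308]
Step 21: x=[4.8393] v=[-3.5562]
Step 22: x=[4.6666] v=[-3.4541]
Step 23: x=[4.5003] v=[-3.3253]
Step 24: x=[4.3418] v=[-3.1708]
Step 25: x=[4.1922] v=[-2.9918]
Step 26: x=[4.0527] v=[-2.7897]
Step 27: x=[3.9244] v=[-2.5660]
Step 28: x=[3.8083] v=[-2.3225]
Step 29: x=[3.7052] v=[-2.0611]
Step 30: x=[3.6160] v=[-1.7837]
Step 31: x=[3.5414] v=[-1.4925]
Step 32: x=[3.4819] v=[-1.1898]
Step 33: x=[3.4380] v=[-0.8779]
Step 34: x=[3.4100] v=[-0.5592]
Step 35: x=[3.3982] v=[-0.2362]
Step 36: x=[3.4026] v=[0.0886]
First v>=0 after going negative at step 36, time=1.8000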